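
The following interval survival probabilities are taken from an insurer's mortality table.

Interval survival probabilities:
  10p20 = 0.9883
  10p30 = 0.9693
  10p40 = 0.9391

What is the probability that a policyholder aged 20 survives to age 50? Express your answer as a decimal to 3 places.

30p20 = 0.9883 × 0.9693 × 0.9391.
= 0.899619.

0.900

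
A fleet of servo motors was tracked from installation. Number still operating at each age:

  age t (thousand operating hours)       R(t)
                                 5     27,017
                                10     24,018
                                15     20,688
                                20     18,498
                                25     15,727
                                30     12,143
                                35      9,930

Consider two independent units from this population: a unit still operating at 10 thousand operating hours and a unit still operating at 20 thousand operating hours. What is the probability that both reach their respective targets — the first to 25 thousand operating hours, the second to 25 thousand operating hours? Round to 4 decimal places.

0.5567

p₁ = R(25)/R(10) = 15,727/24,018 = 0.654801; p₂ = R(25)/R(20) = 15,727/18,498 = 0.850200.
P(both) = p₁ × p₂ = 0.654801 × 0.850200 = 0.556712.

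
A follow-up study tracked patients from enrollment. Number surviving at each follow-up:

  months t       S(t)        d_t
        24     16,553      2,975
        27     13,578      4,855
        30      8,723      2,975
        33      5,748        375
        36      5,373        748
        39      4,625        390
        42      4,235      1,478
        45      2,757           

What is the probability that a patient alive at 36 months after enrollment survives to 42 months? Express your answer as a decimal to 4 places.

The conditional survival probability is S(42)/S(36) = 4,235/5,373 = 0.788200.

0.7882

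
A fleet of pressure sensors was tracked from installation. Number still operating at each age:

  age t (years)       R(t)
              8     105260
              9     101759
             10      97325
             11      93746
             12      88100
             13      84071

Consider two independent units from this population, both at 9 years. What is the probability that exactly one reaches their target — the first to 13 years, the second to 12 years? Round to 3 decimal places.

0.261

p₁ = R(13)/R(9) = 84071/101759 = 0.826178; p₂ = R(12)/R(9) = 88100/101759 = 0.865771.
P(exactly one) = p₁(1−p₂) + (1−p₁)p₂ = 0.110897 + 0.150490 = 0.261387.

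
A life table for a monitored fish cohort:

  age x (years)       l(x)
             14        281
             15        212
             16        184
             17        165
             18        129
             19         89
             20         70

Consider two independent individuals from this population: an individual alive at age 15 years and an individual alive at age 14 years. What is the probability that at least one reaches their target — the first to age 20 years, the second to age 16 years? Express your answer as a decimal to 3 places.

0.769

p₁ = l(20)/l(15) = 70/212 = 0.330189; p₂ = l(16)/l(14) = 184/281 = 0.654804.
P(at least one) = 1 − (1−p₁)(1−p₂) = 1 − 0.669811 × 0.345196 = 0.768784.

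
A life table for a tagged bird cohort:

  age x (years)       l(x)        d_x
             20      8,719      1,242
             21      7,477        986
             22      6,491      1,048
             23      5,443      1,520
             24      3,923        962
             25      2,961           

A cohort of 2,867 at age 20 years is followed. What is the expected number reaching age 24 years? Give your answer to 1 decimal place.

1290.0

The relevant probability is 3,923/8,719 = 0.449937.
Expected number = 2,867 × 0.449937 = 1290.0.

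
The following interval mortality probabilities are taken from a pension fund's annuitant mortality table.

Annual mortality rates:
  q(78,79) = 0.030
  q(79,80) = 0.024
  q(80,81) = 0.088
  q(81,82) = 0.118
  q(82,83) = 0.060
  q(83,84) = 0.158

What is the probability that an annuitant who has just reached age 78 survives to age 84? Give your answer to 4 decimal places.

Survival from 78 to 84 is the product of surviving each interval: (1 − 0.030) × (1 − 0.024) × (1 − 0.088) × (1 − 0.118) × (1 − 0.060) × (1 − 0.158).
= 0.970 × 0.976 × 0.912 × 0.882 × 0.940 × 0.842 = 0.602733.

0.6027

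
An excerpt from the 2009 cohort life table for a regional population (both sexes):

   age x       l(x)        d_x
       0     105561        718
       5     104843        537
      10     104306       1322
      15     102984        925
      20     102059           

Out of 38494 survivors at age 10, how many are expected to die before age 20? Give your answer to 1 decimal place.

829.3

The relevant probability is 1 − 102059/104306 = 0.021542.
Expected number = 38494 × 0.021542 = 829.3.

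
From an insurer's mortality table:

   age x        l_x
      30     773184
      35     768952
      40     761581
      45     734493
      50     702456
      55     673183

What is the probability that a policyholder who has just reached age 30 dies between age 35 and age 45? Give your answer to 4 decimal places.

We want 5|10q30 = (l_35 − l_45)/l_30.
This is the probability of reaching 35 but not 45, conditional on being alive at 30: (l_35 − l_45) / l_30.
= (768952 − 734493) / 773184 = 34459 / 773184 = 0.044568.

0.0446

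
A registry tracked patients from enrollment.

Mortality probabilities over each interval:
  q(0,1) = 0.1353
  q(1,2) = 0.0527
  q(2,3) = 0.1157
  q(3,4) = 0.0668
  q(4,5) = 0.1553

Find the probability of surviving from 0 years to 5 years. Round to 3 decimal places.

Survival from 0 to 5 is the product of surviving each interval: (1 − 0.1353) × (1 − 0.0527) × (1 − 0.1157) × (1 − 0.0668) × (1 − 0.1553).
= 0.8647 × 0.9473 × 0.8843 × 0.9332 × 0.8447 = 0.570992.

0.571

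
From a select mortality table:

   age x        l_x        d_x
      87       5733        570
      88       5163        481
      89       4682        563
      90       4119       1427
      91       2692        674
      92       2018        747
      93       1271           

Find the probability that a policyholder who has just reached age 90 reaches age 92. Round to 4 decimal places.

The conditional survival probability is l_92/l_90 = 2018/4119 = 0.489925.

0.4899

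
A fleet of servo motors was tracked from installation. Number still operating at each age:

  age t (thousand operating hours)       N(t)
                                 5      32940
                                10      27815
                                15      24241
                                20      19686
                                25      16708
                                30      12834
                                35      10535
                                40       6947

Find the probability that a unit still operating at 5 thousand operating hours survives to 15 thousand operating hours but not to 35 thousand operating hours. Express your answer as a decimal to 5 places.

This is the probability of reaching 15 but not 35, conditional on being operational at 5: (N(15) − N(35)) / N(5).
= (24241 − 10535) / 32940 = 13706 / 32940 = 0.416090.

0.41609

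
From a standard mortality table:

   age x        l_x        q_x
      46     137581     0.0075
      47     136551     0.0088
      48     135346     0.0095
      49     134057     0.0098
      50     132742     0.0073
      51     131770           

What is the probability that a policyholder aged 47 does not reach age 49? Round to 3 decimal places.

P(die before 49 | alive at 47) = 1 − l_49/l_47 = 1 − 134057/136551 = (2494)/136551 = 0.018264.

0.018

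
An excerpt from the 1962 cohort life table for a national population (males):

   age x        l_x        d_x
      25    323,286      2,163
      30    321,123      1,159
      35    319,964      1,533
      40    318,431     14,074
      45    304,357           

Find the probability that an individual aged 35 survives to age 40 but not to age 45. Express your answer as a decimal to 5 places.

This is the probability of reaching 40 but not 45, conditional on being alive at 35: (l_40 − l_45) / l_35.
= (318,431 − 304,357) / 319,964 = 14,074 / 319,964 = 0.043986.

0.04399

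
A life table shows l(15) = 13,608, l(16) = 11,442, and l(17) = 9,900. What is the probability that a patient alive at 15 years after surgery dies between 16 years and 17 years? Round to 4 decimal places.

This is the probability of reaching 16 but not 17, conditional on being alive at 15: (l(16) − l(17)) / l(15).
= (11,442 − 9,900) / 13,608 = 1,542 / 13,608 = 0.113316.

0.1133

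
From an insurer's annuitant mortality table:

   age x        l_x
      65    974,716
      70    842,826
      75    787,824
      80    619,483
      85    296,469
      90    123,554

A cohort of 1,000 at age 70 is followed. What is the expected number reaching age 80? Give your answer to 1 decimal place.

735.0

The relevant probability is 619,483/842,826 = 0.735007.
Expected number = 1,000 × 0.735007 = 735.0.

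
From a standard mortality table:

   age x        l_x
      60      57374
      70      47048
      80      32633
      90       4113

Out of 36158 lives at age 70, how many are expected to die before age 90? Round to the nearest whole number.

32997

The relevant probability is 1 − 4113/47048 = 0.912579.
Expected number = 36158 × 0.912579 = 32997.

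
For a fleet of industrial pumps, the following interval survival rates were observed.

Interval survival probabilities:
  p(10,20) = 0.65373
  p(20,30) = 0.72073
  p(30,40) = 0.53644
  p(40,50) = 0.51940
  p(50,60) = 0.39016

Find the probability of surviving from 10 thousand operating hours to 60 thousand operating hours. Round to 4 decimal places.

P(survive 10→60) = 0.65373 × 0.72073 × 0.53644 × 0.51940 × 0.39016.
= 0.051220.

0.0512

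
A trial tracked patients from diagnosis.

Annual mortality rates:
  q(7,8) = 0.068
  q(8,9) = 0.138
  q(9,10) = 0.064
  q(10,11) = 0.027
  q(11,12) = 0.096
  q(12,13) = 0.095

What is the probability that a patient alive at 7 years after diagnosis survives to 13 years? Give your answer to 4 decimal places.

0.5986

Survival from 7 to 13 is the product of surviving each interval: (1 − 0.068) × (1 − 0.138) × (1 − 0.064) × (1 − 0.027) × (1 − 0.096) × (1 − 0.095).
= 0.932 × 0.862 × 0.936 × 0.973 × 0.904 × 0.905 = 0.598589.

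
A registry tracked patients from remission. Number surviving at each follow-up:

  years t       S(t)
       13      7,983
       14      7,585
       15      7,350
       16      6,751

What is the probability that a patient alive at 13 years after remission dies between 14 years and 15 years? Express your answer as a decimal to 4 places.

This is the probability of reaching 14 but not 15, conditional on being alive at 13: (S(14) − S(15)) / S(13).
= (7,585 − 7,350) / 7,983 = 235 / 7,983 = 0.029438.

0.0294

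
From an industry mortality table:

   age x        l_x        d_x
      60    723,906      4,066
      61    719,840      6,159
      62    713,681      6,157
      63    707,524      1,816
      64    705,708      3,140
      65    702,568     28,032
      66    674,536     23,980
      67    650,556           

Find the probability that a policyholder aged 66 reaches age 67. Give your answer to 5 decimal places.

We want 1p66 = l_67/l_66.
The conditional survival probability is l_67/l_66 = 650,556/674,536 = 0.964450.

0.96445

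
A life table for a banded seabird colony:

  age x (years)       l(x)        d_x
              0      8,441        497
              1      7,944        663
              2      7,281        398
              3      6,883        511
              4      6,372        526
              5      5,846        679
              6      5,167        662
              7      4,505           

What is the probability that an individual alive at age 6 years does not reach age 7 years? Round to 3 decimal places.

P(die before 7 | alive at 6) = 1 − l(7)/l(6) = 1 − 4,505/5,167 = (662)/5,167 = 0.128121.

0.128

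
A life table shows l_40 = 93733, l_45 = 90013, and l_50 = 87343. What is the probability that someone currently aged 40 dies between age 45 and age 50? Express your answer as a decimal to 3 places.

We want 5|5q40 = (l_45 − l_50)/l_40.
This is the probability of reaching 45 but not 50, conditional on being alive at 40: (l_45 − l_50) / l_40.
= (90013 − 87343) / 93733 = 2670 / 93733 = 0.028485.

0.028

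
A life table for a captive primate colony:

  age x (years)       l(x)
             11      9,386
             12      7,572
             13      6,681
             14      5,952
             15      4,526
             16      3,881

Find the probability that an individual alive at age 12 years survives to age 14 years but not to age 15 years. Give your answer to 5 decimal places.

This is the probability of reaching 14 but not 15, conditional on being alive at 12: (l(14) − l(15)) / l(12).
= (5,952 − 4,526) / 7,572 = 1,426 / 7,572 = 0.188325.

0.18833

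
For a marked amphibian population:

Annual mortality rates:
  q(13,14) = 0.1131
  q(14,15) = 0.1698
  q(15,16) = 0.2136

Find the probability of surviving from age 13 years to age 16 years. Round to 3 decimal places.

P(survive 13→16) = (1 − 0.1131) × (1 − 0.1698) × (1 − 0.2136).
= 0.8869 × 0.8302 × 0.7864 = 0.579030.

0.579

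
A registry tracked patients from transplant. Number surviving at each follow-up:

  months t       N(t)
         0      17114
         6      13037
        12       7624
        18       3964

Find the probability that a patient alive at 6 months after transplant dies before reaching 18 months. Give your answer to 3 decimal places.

0.696

P(die before 18 | alive at 6) = 1 − N(18)/N(6) = 1 − 3964/13037 = (9073)/13037 = 0.695942.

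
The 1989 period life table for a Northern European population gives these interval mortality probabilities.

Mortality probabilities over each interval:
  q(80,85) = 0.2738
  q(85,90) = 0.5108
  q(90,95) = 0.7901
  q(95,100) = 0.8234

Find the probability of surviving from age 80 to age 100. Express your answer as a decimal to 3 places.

0.013

Chaining the interval survival probabilities: (1 − 0.2738) × (1 − 0.5108) × (1 − 0.7901) × (1 − 0.8234).
= 0.7262 × 0.4892 × 0.2099 × 0.1766 = 0.013169.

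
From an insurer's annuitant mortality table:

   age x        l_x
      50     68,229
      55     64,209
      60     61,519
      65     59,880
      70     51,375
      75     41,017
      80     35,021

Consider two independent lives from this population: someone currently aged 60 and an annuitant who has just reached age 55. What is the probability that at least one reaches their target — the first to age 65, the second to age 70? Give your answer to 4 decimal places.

p₁ = l_65/l_60 = 59,880/61,519 = 0.973358; p₂ = l_70/l_55 = 51,375/64,209 = 0.800121.
P(at least one) = 1 − (1−p₁)(1−p₂) = 1 − 0.026642 × 0.199879 = 0.994675.

0.9947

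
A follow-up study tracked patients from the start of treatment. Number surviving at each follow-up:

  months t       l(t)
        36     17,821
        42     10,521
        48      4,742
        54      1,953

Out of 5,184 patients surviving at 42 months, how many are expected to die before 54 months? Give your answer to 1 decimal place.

The relevant probability is 1 − 1,953/10,521 = 0.814371.
Expected number = 5,184 × 0.814371 = 4221.7.

4221.7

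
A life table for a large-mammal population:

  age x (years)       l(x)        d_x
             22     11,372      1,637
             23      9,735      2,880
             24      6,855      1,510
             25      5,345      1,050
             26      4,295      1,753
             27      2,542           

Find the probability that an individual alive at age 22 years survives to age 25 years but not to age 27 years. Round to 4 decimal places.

This is the probability of reaching 25 but not 27, conditional on being alive at 22: (l(25) − l(27)) / l(22).
= (5,345 − 2,542) / 11,372 = 2,803 / 11,372 = 0.246483.

0.2465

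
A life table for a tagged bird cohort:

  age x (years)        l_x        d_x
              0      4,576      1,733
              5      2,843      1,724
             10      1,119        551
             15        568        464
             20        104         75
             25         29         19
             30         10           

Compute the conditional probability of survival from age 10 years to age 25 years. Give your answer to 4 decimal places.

0.0259

The conditional survival probability is l_25/l_10 = 29/1,119 = 0.025916.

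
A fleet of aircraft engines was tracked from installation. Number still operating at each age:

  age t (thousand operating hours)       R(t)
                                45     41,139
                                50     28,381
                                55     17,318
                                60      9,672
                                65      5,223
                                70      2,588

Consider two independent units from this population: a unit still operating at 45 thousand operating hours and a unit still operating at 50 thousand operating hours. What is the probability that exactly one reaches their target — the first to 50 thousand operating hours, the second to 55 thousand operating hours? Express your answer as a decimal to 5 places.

p₁ = R(50)/R(45) = 28,381/41,139 = 0.689881; p₂ = R(55)/R(50) = 17,318/28,381 = 0.610197.
P(exactly one) = p₁(1−p₂) + (1−p₁)p₂ = 0.268918 + 0.189234 = 0.458151.

0.45815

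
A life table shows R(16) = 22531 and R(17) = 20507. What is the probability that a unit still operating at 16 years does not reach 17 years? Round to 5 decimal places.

0.08983

P(fail before 17 | operational at 16) = 1 − R(17)/R(16) = 1 − 20507/22531 = (2024)/22531 = 0.089832.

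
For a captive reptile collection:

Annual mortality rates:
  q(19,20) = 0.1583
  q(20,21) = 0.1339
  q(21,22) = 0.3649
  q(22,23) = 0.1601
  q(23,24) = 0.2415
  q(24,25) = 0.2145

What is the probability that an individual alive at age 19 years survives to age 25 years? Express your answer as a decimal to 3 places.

0.232

Chaining the interval survival probabilities: (1 − 0.1583) × (1 − 0.1339) × (1 − 0.3649) × (1 − 0.1601) × (1 − 0.2415) × (1 − 0.2145).
= 0.8417 × 0.8661 × 0.6351 × 0.8399 × 0.7585 × 0.7855 = 0.231684.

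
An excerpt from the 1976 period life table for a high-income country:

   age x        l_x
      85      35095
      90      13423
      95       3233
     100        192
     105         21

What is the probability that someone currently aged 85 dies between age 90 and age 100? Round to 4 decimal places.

We want 5|10q85 = (l_90 − l_100)/l_85.
This is the probability of reaching 90 but not 100, conditional on being alive at 85: (l_90 − l_100) / l_85.
= (13423 − 192) / 35095 = 13231 / 35095 = 0.377005.

0.3770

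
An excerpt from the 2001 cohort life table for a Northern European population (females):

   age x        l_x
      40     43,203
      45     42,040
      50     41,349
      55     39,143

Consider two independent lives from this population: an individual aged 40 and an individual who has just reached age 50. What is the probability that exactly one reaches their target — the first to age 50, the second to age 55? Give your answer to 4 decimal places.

p₁ = l_50/l_40 = 41,349/43,203 = 0.957086; p₂ = l_55/l_50 = 39,143/41,349 = 0.946649.
P(exactly one) = p₁(1−p₂) + (1−p₁)p₂ = 0.051061 + 0.040624 = 0.091686.

0.0917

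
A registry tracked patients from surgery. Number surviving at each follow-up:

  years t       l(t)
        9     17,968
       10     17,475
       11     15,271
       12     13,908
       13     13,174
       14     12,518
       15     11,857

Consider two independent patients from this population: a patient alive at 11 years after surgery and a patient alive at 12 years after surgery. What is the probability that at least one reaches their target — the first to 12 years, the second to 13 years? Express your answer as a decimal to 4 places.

p₁ = l(12)/l(11) = 13,908/15,271 = 0.910746; p₂ = l(13)/l(12) = 13,174/13,908 = 0.947225.
P(at least one) = 1 − (1−p₁)(1−p₂) = 1 − 0.089254 × 0.052775 = 0.995290.

0.9953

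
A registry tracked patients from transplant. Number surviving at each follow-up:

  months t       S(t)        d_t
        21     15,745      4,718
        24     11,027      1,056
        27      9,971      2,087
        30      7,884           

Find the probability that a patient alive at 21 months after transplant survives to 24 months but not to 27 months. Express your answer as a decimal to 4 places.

0.0671

This is the probability of reaching 24 but not 27, conditional on being alive at 21: (S(24) − S(27)) / S(21).
= (11,027 − 9,971) / 15,745 = 1,056 / 15,745 = 0.067069.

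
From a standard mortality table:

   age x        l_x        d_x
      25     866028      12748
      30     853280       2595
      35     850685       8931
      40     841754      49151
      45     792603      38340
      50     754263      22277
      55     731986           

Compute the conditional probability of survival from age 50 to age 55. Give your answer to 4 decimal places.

The conditional survival probability is l_55/l_50 = 731986/754263 = 0.970465.

0.9705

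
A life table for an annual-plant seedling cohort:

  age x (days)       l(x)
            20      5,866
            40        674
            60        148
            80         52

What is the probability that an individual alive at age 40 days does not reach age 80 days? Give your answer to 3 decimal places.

0.923

P(die before 80 | alive at 40) = 1 − l(80)/l(40) = 1 − 52/674 = (622)/674 = 0.922849.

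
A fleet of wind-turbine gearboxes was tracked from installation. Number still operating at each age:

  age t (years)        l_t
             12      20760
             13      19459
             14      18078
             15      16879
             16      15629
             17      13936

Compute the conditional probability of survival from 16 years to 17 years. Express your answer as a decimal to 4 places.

0.8917

The conditional survival probability is l_17/l_16 = 13936/15629 = 0.891676.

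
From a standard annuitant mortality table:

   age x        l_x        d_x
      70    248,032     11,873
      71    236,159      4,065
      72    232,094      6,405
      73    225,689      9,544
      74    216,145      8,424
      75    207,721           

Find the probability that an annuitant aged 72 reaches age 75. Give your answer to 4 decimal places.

0.8950

We want 3p72 = l_75/l_72.
The conditional survival probability is l_75/l_72 = 207,721/232,094 = 0.894987.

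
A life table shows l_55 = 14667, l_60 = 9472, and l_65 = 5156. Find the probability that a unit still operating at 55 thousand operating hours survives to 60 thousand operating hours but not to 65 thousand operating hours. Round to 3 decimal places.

0.294

This is the probability of reaching 60 but not 65, conditional on being operational at 55: (l_60 − l_65) / l_55.
= (9472 − 5156) / 14667 = 4316 / 14667 = 0.294266.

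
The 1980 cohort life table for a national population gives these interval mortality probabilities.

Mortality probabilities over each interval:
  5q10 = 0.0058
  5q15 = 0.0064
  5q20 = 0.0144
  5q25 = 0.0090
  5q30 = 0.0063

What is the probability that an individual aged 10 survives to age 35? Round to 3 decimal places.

0.959

Survival from 10 to 35 is the product of surviving each interval: (1 − 0.0058) × (1 − 0.0064) × (1 − 0.0144) × (1 − 0.0090) × (1 − 0.0063).
= 0.9942 × 0.9936 × 0.9856 × 0.9910 × 0.9937 = 0.958771.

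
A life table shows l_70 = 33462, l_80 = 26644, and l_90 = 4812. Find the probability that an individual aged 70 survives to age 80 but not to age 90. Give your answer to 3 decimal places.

0.652

This is the probability of reaching 80 but not 90, conditional on being alive at 70: (l_80 − l_90) / l_70.
= (26644 − 4812) / 33462 = 21832 / 33462 = 0.652442.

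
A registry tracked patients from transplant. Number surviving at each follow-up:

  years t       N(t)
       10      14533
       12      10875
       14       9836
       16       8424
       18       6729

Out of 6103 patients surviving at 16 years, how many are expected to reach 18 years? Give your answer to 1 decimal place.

The relevant probability is 6729/8424 = 0.798789.
Expected number = 6103 × 0.798789 = 4875.0.

4875.0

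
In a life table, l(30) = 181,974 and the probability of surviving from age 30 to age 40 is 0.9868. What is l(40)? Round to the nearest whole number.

l(40) = l(30) × p = 181,974 × 0.9868 = 179572.

179572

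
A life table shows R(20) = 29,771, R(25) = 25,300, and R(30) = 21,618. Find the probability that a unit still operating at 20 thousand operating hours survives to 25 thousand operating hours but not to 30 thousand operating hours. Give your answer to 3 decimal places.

0.124

This is the probability of reaching 25 but not 30, conditional on being operational at 20: (R(25) − R(30)) / R(20).
= (25,300 − 21,618) / 29,771 = 3,682 / 29,771 = 0.123677.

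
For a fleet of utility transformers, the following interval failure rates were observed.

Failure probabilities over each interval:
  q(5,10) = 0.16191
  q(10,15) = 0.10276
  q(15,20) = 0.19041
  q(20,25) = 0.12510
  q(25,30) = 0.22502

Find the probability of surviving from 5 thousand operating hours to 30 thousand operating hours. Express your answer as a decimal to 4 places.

P(survive 5→30) = (1 − 0.16191) × (1 − 0.10276) × (1 − 0.19041) × (1 − 0.12510) × (1 − 0.22502).
= 0.83809 × 0.89724 × 0.80959 × 0.87490 × 0.77498 = 0.412775.

0.4128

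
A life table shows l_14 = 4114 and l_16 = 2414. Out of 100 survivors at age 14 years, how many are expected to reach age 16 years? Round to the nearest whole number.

The relevant probability is 2414/4114 = 0.586777.
Expected number = 100 × 0.586777 = 59.

59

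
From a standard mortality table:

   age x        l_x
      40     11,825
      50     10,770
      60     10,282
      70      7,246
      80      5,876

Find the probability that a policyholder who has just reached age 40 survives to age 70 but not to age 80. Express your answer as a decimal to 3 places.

0.116

This is the probability of reaching 70 but not 80, conditional on being alive at 40: (l_70 − l_80) / l_40.
= (7,246 − 5,876) / 11,825 = 1,370 / 11,825 = 0.115856.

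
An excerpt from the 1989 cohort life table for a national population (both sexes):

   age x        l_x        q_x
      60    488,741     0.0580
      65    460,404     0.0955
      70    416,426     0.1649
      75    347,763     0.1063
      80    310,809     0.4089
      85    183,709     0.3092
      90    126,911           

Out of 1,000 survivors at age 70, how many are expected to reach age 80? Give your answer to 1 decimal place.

746.4

The relevant probability is 310,809/416,426 = 0.746373.
Expected number = 1,000 × 0.746373 = 746.4.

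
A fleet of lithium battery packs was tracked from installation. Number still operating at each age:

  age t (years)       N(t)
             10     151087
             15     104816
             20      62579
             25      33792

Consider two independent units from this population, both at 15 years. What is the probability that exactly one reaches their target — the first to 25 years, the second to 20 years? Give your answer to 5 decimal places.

p₁ = N(25)/N(15) = 33792/104816 = 0.322394; p₂ = N(20)/N(15) = 62579/104816 = 0.597037.
P(exactly one) = p₁(1−p₂) + (1−p₁)p₂ = 0.129913 + 0.404556 = 0.534469.

0.53447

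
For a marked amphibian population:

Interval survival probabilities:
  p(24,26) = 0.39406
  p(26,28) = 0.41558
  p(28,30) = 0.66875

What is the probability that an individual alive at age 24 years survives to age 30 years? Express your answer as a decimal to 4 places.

Survival from 24 to 30 is the product of surviving each interval: 0.39406 × 0.41558 × 0.66875.
= 0.109517.

0.1095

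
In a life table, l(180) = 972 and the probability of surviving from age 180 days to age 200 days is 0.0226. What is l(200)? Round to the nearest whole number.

l(200) = l(180) × p = 972 × 0.0226 = 22.

22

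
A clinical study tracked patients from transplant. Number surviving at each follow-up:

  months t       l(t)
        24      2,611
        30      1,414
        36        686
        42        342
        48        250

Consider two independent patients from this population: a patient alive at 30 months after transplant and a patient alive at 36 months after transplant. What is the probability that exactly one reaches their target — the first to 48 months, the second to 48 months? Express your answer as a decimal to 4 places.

0.4124

p₁ = l(48)/l(30) = 250/1,414 = 0.176803; p₂ = l(48)/l(36) = 250/686 = 0.364431.
P(exactly one) = p₁(1−p₂) + (1−p₁)p₂ = 0.112371 + 0.299999 = 0.412369.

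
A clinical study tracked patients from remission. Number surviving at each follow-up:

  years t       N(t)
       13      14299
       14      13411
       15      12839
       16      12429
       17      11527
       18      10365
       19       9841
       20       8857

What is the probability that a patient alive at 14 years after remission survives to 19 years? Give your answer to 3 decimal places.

The conditional survival probability is N(19)/N(14) = 9841/13411 = 0.733801.

0.734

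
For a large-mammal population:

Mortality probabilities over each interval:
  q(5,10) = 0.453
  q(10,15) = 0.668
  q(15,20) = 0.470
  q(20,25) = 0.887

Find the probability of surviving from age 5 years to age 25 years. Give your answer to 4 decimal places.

0.0109

P(survive 5→25) = (1 − 0.453) × (1 − 0.668) × (1 − 0.470) × (1 − 0.887).
= 0.547 × 0.332 × 0.530 × 0.113 = 0.010876.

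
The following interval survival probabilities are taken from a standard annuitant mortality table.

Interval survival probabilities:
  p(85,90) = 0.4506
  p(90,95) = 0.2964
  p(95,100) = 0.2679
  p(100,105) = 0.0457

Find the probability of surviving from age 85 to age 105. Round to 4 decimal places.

Survival from 85 to 105 is the product of surviving each interval: 0.4506 × 0.2964 × 0.2679 × 0.0457.
= 0.001635.

0.0016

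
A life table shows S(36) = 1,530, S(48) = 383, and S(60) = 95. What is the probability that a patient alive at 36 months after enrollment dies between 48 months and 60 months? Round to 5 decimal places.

0.18824

This is the probability of reaching 48 but not 60, conditional on being alive at 36: (S(48) − S(60)) / S(36).
= (383 − 95) / 1,530 = 288 / 1,530 = 0.188235.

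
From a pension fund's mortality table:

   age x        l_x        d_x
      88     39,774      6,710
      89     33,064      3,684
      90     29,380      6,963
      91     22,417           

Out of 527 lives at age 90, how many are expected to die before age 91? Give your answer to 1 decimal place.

124.9

The relevant probability is 1 − 22,417/29,380 = 0.236998.
Expected number = 527 × 0.236998 = 124.9.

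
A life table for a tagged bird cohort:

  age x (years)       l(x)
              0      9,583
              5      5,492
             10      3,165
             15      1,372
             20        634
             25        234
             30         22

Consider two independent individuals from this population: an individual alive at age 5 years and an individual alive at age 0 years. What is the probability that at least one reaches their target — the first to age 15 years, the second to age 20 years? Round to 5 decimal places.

0.29945

p₁ = l(15)/l(5) = 1,372/5,492 = 0.249818; p₂ = l(20)/l(0) = 634/9,583 = 0.066159.
P(at least one) = 1 − (1−p₁)(1−p₂) = 1 − 0.750182 × 0.933841 = 0.299449.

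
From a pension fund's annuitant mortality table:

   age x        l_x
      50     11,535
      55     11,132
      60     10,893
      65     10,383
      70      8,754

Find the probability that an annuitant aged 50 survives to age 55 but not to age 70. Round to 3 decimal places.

We want 5|15q50 = (l_55 − l_70)/l_50.
This is the probability of reaching 55 but not 70, conditional on being alive at 50: (l_55 − l_70) / l_50.
= (11,132 − 8,754) / 11,535 = 2,378 / 11,535 = 0.206155.

0.206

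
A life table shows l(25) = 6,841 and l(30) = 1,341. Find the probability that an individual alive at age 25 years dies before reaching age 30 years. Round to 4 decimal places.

0.8040

P(die before 30 | alive at 25) = 1 − l(30)/l(25) = 1 − 1,341/6,841 = (5,500)/6,841 = 0.803976.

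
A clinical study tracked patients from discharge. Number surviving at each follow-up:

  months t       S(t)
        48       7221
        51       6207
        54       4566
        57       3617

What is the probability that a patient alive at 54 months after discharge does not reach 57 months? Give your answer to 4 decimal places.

0.2078

P(die before 57 | alive at 54) = 1 − S(57)/S(54) = 1 − 3617/4566 = (949)/4566 = 0.207841.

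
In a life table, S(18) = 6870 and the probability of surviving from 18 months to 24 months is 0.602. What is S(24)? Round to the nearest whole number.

4136

S(24) = S(18) × p = 6870 × 0.602 = 4136.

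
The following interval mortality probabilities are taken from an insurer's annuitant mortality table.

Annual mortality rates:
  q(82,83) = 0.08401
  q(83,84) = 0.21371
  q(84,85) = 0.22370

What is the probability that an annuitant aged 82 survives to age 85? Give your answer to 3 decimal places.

Chaining the interval survival probabilities: (1 − 0.08401) × (1 − 0.21371) × (1 − 0.22370).
= 0.91599 × 0.78629 × 0.77630 = 0.559117.

0.559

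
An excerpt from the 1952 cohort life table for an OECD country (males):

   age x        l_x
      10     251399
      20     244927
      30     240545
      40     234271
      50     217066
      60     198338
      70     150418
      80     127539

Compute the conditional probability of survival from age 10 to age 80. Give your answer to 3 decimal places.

The conditional survival probability is l_80/l_10 = 127539/251399 = 0.507317.

0.507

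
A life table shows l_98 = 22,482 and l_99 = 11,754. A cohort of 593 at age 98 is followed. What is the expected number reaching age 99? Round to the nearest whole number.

310

The relevant probability is 11,754/22,482 = 0.522818.
Expected number = 593 × 0.522818 = 310.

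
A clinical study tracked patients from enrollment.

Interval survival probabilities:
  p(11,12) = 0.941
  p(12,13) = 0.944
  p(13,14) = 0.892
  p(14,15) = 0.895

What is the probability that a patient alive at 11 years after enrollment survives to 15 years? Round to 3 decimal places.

The overall survival probability is 0.941 × 0.944 × 0.892 × 0.895.
= 0.709169.

0.709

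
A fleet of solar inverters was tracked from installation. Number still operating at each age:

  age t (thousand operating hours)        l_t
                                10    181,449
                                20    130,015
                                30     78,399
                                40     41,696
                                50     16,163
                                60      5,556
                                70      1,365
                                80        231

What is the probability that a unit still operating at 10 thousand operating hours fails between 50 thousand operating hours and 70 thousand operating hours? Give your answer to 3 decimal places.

0.082

This is the probability of reaching 50 but not 70, conditional on being operational at 10: (l_50 − l_70) / l_10.
= (16,163 − 1,365) / 181,449 = 14,798 / 181,449 = 0.081555.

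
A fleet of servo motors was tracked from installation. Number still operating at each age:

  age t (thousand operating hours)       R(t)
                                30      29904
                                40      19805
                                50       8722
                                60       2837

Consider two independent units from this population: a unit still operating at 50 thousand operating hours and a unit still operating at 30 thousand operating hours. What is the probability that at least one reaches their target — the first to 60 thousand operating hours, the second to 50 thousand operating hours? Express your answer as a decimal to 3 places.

p₁ = R(60)/R(50) = 2837/8722 = 0.325269; p₂ = R(50)/R(30) = 8722/29904 = 0.291667.
P(at least one) = 1 − (1−p₁)(1−p₂) = 1 − 0.674731 × 0.708333 = 0.522066.

0.522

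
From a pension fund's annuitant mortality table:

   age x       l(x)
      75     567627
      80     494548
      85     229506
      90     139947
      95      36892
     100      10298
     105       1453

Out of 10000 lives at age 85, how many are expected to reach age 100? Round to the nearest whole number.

The relevant probability is 10298/229506 = 0.044870.
Expected number = 10000 × 0.044870 = 449.

449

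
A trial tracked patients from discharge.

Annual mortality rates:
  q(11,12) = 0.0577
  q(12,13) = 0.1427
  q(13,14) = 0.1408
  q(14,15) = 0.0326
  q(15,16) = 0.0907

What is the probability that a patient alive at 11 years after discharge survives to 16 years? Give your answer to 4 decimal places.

0.6106

Survival from 11 to 16 is the product of surviving each interval: (1 − 0.0577) × (1 − 0.1427) × (1 − 0.1408) × (1 − 0.0326) × (1 − 0.0907).
= 0.9423 × 0.8573 × 0.8592 × 0.9674 × 0.9093 = 0.610562.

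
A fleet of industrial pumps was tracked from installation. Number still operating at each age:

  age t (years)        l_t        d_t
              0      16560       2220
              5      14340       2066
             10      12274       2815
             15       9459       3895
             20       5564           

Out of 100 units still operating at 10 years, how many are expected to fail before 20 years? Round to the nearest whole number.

The relevant probability is 1 − 5564/12274 = 0.546684.
Expected number = 100 × 0.546684 = 55.

55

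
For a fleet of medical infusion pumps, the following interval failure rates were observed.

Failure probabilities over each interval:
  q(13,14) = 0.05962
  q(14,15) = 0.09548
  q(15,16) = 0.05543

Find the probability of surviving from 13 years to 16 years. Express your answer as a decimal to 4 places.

Survival from 13 to 16 is the product of surviving each interval: (1 − 0.05962) × (1 − 0.09548) × (1 − 0.05543).
= 0.94038 × 0.90452 × 0.94457 = 0.803444.

0.8034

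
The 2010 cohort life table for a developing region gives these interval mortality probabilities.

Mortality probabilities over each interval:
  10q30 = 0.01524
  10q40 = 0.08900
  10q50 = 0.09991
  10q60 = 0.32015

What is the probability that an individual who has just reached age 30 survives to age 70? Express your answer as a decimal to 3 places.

Chaining the interval survival probabilities: (1 − 0.01524) × (1 − 0.08900) × (1 − 0.09991) × (1 − 0.32015).
= 0.98476 × 0.91100 × 0.90009 × 0.67985 = 0.548969.

0.549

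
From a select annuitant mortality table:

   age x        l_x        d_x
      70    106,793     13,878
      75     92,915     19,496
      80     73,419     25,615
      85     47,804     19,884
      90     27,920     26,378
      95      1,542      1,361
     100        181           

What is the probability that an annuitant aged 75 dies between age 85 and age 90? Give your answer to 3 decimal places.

0.214

We want 10|5q75 = (l_85 − l_90)/l_75.
This is the probability of reaching 85 but not 90, conditional on being alive at 75: (l_85 − l_90) / l_75.
= (47,804 − 27,920) / 92,915 = 19,884 / 92,915 = 0.214002.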